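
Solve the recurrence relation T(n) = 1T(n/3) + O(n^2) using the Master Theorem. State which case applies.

Master Theorem for T(n) = 1T(n/3) + O(n^2):

a = 1, b = 3, c = 2
log_b(a) = log_3(1) = 0.0000

Case 3: c = 2 > log_3(1) = 0.0000
T(n) = O(n^2) = O(n^2)

For T(n) = 1T(n/3) + O(n^2): log_3(1) = 0.0000. This is Case 3 of the Master Theorem (c > log_b(a), work dominated by root), giving O(n^2).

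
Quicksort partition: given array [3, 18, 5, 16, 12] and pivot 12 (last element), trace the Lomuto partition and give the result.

Lomuto partition with pivot = 12:

Initial array: [3, 18, 5, 16, 12]

arr[0]=3 <= 12: swap with position 0, array becomes [3, 18, 5, 16, 12]
arr[1]=18 > 12: no swap
arr[2]=5 <= 12: swap with position 1, array becomes [3, 5, 18, 16, 12]
arr[3]=16 > 12: no swap

Place pivot at position 2: [3, 5, 12, 16, 18]
Pivot position: 2

After partitioning with pivot 12, the array becomes [3, 5, 12, 16, 18]. The pivot is placed at index 2. All elements to the left of the pivot are <= 12, and all elements to the right are > 12.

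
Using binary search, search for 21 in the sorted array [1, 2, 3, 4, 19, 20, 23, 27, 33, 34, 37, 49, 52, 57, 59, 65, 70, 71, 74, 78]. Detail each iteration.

Binary search for 21 in [1, 2, 3, 4, 19, 20, 23, 27, 33, 34, 37, 49, 52, 57, 59, 65, 70, 71, 74, 78]:

lo=0, hi=19, mid=9, arr[mid]=34 -> 34 > 21, search left half
lo=0, hi=8, mid=4, arr[mid]=19 -> 19 < 21, search right half
lo=5, hi=8, mid=6, arr[mid]=23 -> 23 > 21, search left half
lo=5, hi=5, mid=5, arr[mid]=20 -> 20 < 21, search right half
lo=6 > hi=5, target 21 not found

Binary search determines that 21 is not in the array after 4 comparisons. The search space was exhausted without finding the target.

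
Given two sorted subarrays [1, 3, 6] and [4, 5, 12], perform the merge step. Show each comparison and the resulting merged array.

Merging process:

Compare 1 vs 4: take 1 from left. Merged: [1]
Compare 3 vs 4: take 3 from left. Merged: [1, 3]
Compare 6 vs 4: take 4 from right. Merged: [1, 3, 4]
Compare 6 vs 5: take 5 from right. Merged: [1, 3, 4, 5]
Compare 6 vs 12: take 6 from left. Merged: [1, 3, 4, 5, 6]
Append remaining from right: [12]. Merged: [1, 3, 4, 5, 6, 12]

Final merged array: [1, 3, 4, 5, 6, 12]
Total comparisons: 5

The merged array is [1, 3, 4, 5, 6, 12], requiring 5 comparisons. The merge step runs in O(n) time where n is the total number of elements.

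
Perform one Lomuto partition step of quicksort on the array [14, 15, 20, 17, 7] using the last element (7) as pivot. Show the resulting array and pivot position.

Lomuto partition with pivot = 7:

Initial array: [14, 15, 20, 17, 7]

arr[0]=14 > 7: no swap
arr[1]=15 > 7: no swap
arr[2]=20 > 7: no swap
arr[3]=17 > 7: no swap

Place pivot at position 0: [7, 15, 20, 17, 14]
Pivot position: 0

After partitioning with pivot 7, the array becomes [7, 15, 20, 17, 14]. The pivot is placed at index 0. All elements to the left of the pivot are <= 7, and all elements to the right are > 7.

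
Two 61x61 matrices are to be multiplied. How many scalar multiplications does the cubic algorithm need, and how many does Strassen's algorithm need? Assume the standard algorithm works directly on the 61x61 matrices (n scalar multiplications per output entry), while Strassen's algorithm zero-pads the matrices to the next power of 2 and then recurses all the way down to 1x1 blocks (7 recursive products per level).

Matrix multiplication for 61x61 matrices:

Strassen's algorithm requires power-of-2 dimensions. Pad 61x61 to 64x64 (next power of 2).

Standard algorithm: 61^3 = 226981 multiplications
Strassen's algorithm: 7^(log2(64)) = 7^6 = 117649 multiplications
Savings: 226981 - 117649 = 109332 multiplications

Standard: 226981 multiplications (61^3). Strassen: 117649 multiplications (7^6, after padding to 64x64). Strassen reduces 8 recursive multiplications to 7 at each level.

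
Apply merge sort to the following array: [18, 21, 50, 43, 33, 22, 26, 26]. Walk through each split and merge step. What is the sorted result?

Merge sort trace:

Split: [18, 21, 50, 43, 33, 22, 26, 26] -> [18, 21, 50, 43] and [33, 22, 26, 26]
  Split: [18, 21, 50, 43] -> [18, 21] and [50, 43]
    Split: [18, 21] -> [18] and [21]
    Merge: [18] + [21] -> [18, 21]
    Split: [50, 43] -> [50] and [43]
    Merge: [50] + [43] -> [43, 50]
  Merge: [18, 21] + [43, 50] -> [18, 21, 43, 50]
  Split: [33, 22, 26, 26] -> [33, 22] and [26, 26]
    Split: [33, 22] -> [33] and [22]
    Merge: [33] + [22] -> [22, 33]
    Split: [26, 26] -> [26] and [26]
    Merge: [26] + [26] -> [26, 26]
  Merge: [22, 33] + [26, 26] -> [22, 26, 26, 33]
Merge: [18, 21, 43, 50] + [22, 26, 26, 33] -> [18, 21, 22, 26, 26, 33, 43, 50]

Final sorted array: [18, 21, 22, 26, 26, 33, 43, 50]

The merge sort proceeds by recursively splitting the array and merging sorted halves.
After all merges, the sorted array is [18, 21, 22, 26, 26, 33, 43, 50].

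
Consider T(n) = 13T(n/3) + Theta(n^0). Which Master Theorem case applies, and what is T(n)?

Master Theorem for T(n) = 13T(n/3) + O(n^0):

a = 13, b = 3, c = 0
log_b(a) = log_3(13) = 2.3347

Case 1: c = 0 < log_3(13) = 2.3347
T(n) = O(n^(log_3 13))

For T(n) = 13T(n/3) + O(n^0): log_3(13) = 2.3347. This is Case 1 of the Master Theorem (c < log_b(a), work dominated by leaves), giving O(n^(log_3 13)).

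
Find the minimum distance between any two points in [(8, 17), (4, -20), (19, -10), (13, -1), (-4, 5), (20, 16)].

Computing all pairwise distances among 6 points:

d((8, 17), (4, -20)) = 37.2156
d((8, 17), (19, -10)) = 29.1548
d((8, 17), (13, -1)) = 18.6815
d((8, 17), (-4, 5)) = 16.9706
d((8, 17), (20, 16)) = 12.0416
d((4, -20), (19, -10)) = 18.0278
d((4, -20), (13, -1)) = 21.0238
d((4, -20), (-4, 5)) = 26.2488
d((4, -20), (20, 16)) = 39.3954
d((19, -10), (13, -1)) = 10.8167 <-- minimum
d((19, -10), (-4, 5)) = 27.4591
d((19, -10), (20, 16)) = 26.0192
d((13, -1), (-4, 5)) = 18.0278
d((13, -1), (20, 16)) = 18.3848
d((-4, 5), (20, 16)) = 26.4008

Closest pair: (19, -10) and (13, -1) with distance 10.8167

The closest pair is (19, -10) and (13, -1) with Euclidean distance 10.8167. For 6 points, brute-force pairwise comparison is shown above. For large n, the divide-and-conquer algorithm (sort by x, recurse on halves, check the dividing strip) achieves O(n log n).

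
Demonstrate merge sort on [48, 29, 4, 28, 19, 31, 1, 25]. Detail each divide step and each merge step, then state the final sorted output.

Merge sort trace:

Split: [48, 29, 4, 28, 19, 31, 1, 25] -> [48, 29, 4, 28] and [19, 31, 1, 25]
  Split: [48, 29, 4, 28] -> [48, 29] and [4, 28]
    Split: [48, 29] -> [48] and [29]
    Merge: [48] + [29] -> [29, 48]
    Split: [4, 28] -> [4] and [28]
    Merge: [4] + [28] -> [4, 28]
  Merge: [29, 48] + [4, 28] -> [4, 28, 29, 48]
  Split: [19, 31, 1, 25] -> [19, 31] and [1, 25]
    Split: [19, 31] -> [19] and [31]
    Merge: [19] + [31] -> [19, 31]
    Split: [1, 25] -> [1] and [25]
    Merge: [1] + [25] -> [1, 25]
  Merge: [19, 31] + [1, 25] -> [1, 19, 25, 31]
Merge: [4, 28, 29, 48] + [1, 19, 25, 31] -> [1, 4, 19, 25, 28, 29, 31, 48]

Final sorted array: [1, 4, 19, 25, 28, 29, 31, 48]

The merge sort proceeds by recursively splitting the array and merging sorted halves.
After all merges, the sorted array is [1, 4, 19, 25, 28, 29, 31, 48].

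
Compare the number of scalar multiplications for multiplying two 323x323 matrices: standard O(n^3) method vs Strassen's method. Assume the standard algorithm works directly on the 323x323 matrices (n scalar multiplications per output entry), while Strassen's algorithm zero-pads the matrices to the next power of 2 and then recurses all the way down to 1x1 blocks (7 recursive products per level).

Matrix multiplication for 323x323 matrices:

Strassen's algorithm requires power-of-2 dimensions. Pad 323x323 to 512x512 (next power of 2).

Standard algorithm: 323^3 = 33698267 multiplications
Strassen's algorithm: 7^(log2(512)) = 7^9 = 40353607 multiplications
Difference: 33698267 - 40353607 = -6655340 (Strassen uses MORE here due to padding overhead — for small or just-over-power-of-2 n, padding can outweigh the per-level savings)

Standard: 33698267 multiplications (323^3). Strassen: 40353607 multiplications (7^9, after padding to 512x512). Strassen reduces 8 recursive multiplications to 7 at each level.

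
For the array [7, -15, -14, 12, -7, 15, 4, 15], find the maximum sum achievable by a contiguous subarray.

Using Kadane's algorithm on [7, -15, -14, 12, -7, 15, 4, 15]:

Scanning through the array:
Position 1 (value -15): max_ending_here = -8, max_so_far = 7
Position 2 (value -14): max_ending_here = -14, max_so_far = 7
Position 3 (value 12): max_ending_here = 12, max_so_far = 12
Position 4 (value -7): max_ending_here = 5, max_so_far = 12
Position 5 (value 15): max_ending_here = 20, max_so_far = 20
Position 6 (value 4): max_ending_here = 24, max_so_far = 24
Position 7 (value 15): max_ending_here = 39, max_so_far = 39

Maximum subarray: [12, -7, 15, 4, 15]
Maximum sum: 39

The maximum subarray is [12, -7, 15, 4, 15] with sum 39. This subarray runs from index 3 to index 7.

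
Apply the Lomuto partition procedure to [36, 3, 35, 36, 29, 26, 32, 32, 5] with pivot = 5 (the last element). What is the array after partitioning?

Lomuto partition with pivot = 5:

Initial array: [36, 3, 35, 36, 29, 26, 32, 32, 5]

arr[0]=36 > 5: no swap
arr[1]=3 <= 5: swap with position 0, array becomes [3, 36, 35, 36, 29, 26, 32, 32, 5]
arr[2]=35 > 5: no swap
arr[3]=36 > 5: no swap
arr[4]=29 > 5: no swap
arr[5]=26 > 5: no swap
arr[6]=32 > 5: no swap
arr[7]=32 > 5: no swap

Place pivot at position 1: [3, 5, 35, 36, 29, 26, 32, 32, 36]
Pivot position: 1

After partitioning with pivot 5, the array becomes [3, 5, 35, 36, 29, 26, 32, 32, 36]. The pivot is placed at index 1. All elements to the left of the pivot are <= 5, and all elements to the right are > 5.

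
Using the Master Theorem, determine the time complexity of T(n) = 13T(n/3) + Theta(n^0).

Master Theorem for T(n) = 13T(n/3) + O(n^0):

a = 13, b = 3, c = 0
log_b(a) = log_3(13) = 2.3347

Case 1: c = 0 < log_3(13) = 2.3347
T(n) = O(n^(log_3 13))

For T(n) = 13T(n/3) + O(n^0): log_3(13) = 2.3347. This is Case 1 of the Master Theorem (c < log_b(a), work dominated by leaves), giving O(n^(log_3 13)).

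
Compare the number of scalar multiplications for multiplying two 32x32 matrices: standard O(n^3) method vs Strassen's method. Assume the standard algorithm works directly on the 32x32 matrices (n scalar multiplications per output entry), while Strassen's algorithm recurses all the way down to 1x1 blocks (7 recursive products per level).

Matrix multiplication for 32x32 matrices:

Standard algorithm: 32^3 = 32768 multiplications
Strassen's algorithm: 7^(log2(32)) = 7^5 = 16807 multiplications
Savings: 32768 - 16807 = 15961 multiplications

Standard: 32768 multiplications (32^3). Strassen: 16807 multiplications (7^5). Strassen reduces 8 recursive multiplications to 7 at each level.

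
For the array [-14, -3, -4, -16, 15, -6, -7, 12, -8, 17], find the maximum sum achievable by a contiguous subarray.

Using Kadane's algorithm on [-14, -3, -4, -16, 15, -6, -7, 12, -8, 17]:

Scanning through the array:
Position 1 (value -3): max_ending_here = -3, max_so_far = -3
Position 2 (value -4): max_ending_here = -4, max_so_far = -3
Position 3 (value -16): max_ending_here = -16, max_so_far = -3
Position 4 (value 15): max_ending_here = 15, max_so_far = 15
Position 5 (value -6): max_ending_here = 9, max_so_far = 15
Position 6 (value -7): max_ending_here = 2, max_so_far = 15
Position 7 (value 12): max_ending_here = 14, max_so_far = 15
Position 8 (value -8): max_ending_here = 6, max_so_far = 15
Position 9 (value 17): max_ending_here = 23, max_so_far = 23

Maximum subarray: [15, -6, -7, 12, -8, 17]
Maximum sum: 23

The maximum subarray is [15, -6, -7, 12, -8, 17] with sum 23. This subarray runs from index 4 to index 9.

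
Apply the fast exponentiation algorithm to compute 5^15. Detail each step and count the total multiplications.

Computing 5^15 by squaring (build up from 5^1; each line after the first costs one multiplication):

5^1 = 5
5^2 = (5^1)^2 = 5^2 = 25
5^3 = 5 * 5^2 = 5 * 25 = 125
5^6 = (5^3)^2 = 125^2 = 15625
5^7 = 5 * 5^6 = 5 * 15625 = 78125
5^14 = (5^7)^2 = 78125^2 = 6103515625
5^15 = 5 * 5^14 = 5 * 6103515625 = 30517578125

Result: 30517578125
Multiplications needed: 6 (6 lines after 5^1)

5^15 = 30517578125. Using exponentiation by squaring, this requires 6 multiplications. The key idea: if the exponent is even, square the half-power; if odd, multiply by the base once.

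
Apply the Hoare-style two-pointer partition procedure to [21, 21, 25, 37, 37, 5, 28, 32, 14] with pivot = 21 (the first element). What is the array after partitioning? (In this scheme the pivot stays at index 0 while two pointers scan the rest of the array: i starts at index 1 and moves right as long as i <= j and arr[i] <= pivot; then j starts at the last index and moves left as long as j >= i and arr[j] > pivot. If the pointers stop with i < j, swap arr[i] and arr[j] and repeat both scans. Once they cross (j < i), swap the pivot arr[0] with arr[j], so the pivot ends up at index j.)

Hoare-style two-pointer partition with pivot = 21:

Initial array: [21, 21, 25, 37, 37, 5, 28, 32, 14]

Pointers start at i = 1, j = 8.
i stops at index 2 (arr[2]=25 > 21), j stops at index 8 (arr[8]=14 <= 21): swap arr[2] and arr[8], array becomes [21, 21, 14, 37, 37, 5, 28, 32, 25]
i stops at index 3 (arr[3]=37 > 21), j stops at index 5 (arr[5]=5 <= 21): swap arr[3] and arr[5], array becomes [21, 21, 14, 5, 37, 37, 28, 32, 25]
i ends at 4, j ends at 3: the pointers have crossed (j < i), so scanning stops.

Swap pivot arr[0] with arr[3] to place pivot at position 3: [5, 21, 14, 21, 37, 37, 28, 32, 25]
Pivot position: 3

After partitioning with pivot 21, the array becomes [5, 21, 14, 21, 37, 37, 28, 32, 25]. The pivot is placed at index 3. All elements to the left of the pivot are <= 21, and all elements to the right are > 21.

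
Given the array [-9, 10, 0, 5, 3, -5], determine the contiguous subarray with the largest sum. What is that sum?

Using Kadane's algorithm on [-9, 10, 0, 5, 3, -5]:

Scanning through the array:
Position 1 (value 10): max_ending_here = 10, max_so_far = 10
Position 2 (value 0): max_ending_here = 10, max_so_far = 10
Position 3 (value 5): max_ending_here = 15, max_so_far = 15
Position 4 (value 3): max_ending_here = 18, max_so_far = 18
Position 5 (value -5): max_ending_here = 13, max_so_far = 18

Maximum subarray: [10, 0, 5, 3]
Maximum sum: 18

The maximum subarray is [10, 0, 5, 3] with sum 18. This subarray runs from index 1 to index 4.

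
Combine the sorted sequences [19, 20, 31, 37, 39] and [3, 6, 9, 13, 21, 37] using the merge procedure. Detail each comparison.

Merging process:

Compare 19 vs 3: take 3 from right. Merged: [3]
Compare 19 vs 6: take 6 from right. Merged: [3, 6]
Compare 19 vs 9: take 9 from right. Merged: [3, 6, 9]
Compare 19 vs 13: take 13 from right. Merged: [3, 6, 9, 13]
Compare 19 vs 21: take 19 from left. Merged: [3, 6, 9, 13, 19]
Compare 20 vs 21: take 20 from left. Merged: [3, 6, 9, 13, 19, 20]
Compare 31 vs 21: take 21 from right. Merged: [3, 6, 9, 13, 19, 20, 21]
Compare 31 vs 37: take 31 from left. Merged: [3, 6, 9, 13, 19, 20, 21, 31]
Compare 37 vs 37: take 37 from left. Merged: [3, 6, 9, 13, 19, 20, 21, 31, 37]
Compare 39 vs 37: take 37 from right. Merged: [3, 6, 9, 13, 19, 20, 21, 31, 37, 37]
Append remaining from left: [39]. Merged: [3, 6, 9, 13, 19, 20, 21, 31, 37, 37, 39]

Final merged array: [3, 6, 9, 13, 19, 20, 21, 31, 37, 37, 39]
Total comparisons: 10

The merged array is [3, 6, 9, 13, 19, 20, 21, 31, 37, 37, 39], requiring 10 comparisons. The merge step runs in O(n) time where n is the total number of elements.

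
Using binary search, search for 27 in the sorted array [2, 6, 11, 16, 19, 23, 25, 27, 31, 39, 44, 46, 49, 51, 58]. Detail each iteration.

Binary search for 27 in [2, 6, 11, 16, 19, 23, 25, 27, 31, 39, 44, 46, 49, 51, 58]:

lo=0, hi=14, mid=7, arr[mid]=27 -> Found target at index 7!

Binary search finds 27 at index 7 after 1 comparisons. The search repeatedly halves the search space by comparing with the middle element.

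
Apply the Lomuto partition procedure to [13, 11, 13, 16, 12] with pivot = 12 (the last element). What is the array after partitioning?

Lomuto partition with pivot = 12:

Initial array: [13, 11, 13, 16, 12]

arr[0]=13 > 12: no swap
arr[1]=11 <= 12: swap with position 0, array becomes [11, 13, 13, 16, 12]
arr[2]=13 > 12: no swap
arr[3]=16 > 12: no swap

Place pivot at position 1: [11, 12, 13, 16, 13]
Pivot position: 1

After partitioning with pivot 12, the array becomes [11, 12, 13, 16, 13]. The pivot is placed at index 1. All elements to the left of the pivot are <= 12, and all elements to the right are > 12.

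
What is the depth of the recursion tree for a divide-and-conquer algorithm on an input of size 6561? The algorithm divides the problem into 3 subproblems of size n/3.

For divide and conquer with division factor 3:

Problem sizes at each level:
Level 0: 6561
Level 1: 2187
Level 2: 729
Level 3: 243
Level 4: 81
Level 5: 27
Level 6: 9
Level 7: 3
Level 8: 1

The root is level 0 and the size-1 base case is level 8 (the tree spans levels 0 through 8, i.e. 9 levels counting the root), so the depth is the number of divisions: log_3(6561) = 8

The recursion tree depth is log_3(6561) = 8. At each level, the problem size is divided by 3, so it takes 8 divisions to reduce to a base case of size 1. The algorithm makes 3 recursive calls at each level.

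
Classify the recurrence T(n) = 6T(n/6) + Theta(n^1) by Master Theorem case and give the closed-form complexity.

Master Theorem for T(n) = 6T(n/6) + O(n^1):

a = 6, b = 6, c = 1
log_b(a) = log_6(6) = 1.0000

Case 2: c = 1 = log_6(6) = 1.0000
T(n) = O(n^1 log n) = O(n log n)

For T(n) = 6T(n/6) + O(n^1): log_6(6) = 1.0000. This is Case 2 of the Master Theorem (c = log_b(a), equal work at all levels), giving O(n log n).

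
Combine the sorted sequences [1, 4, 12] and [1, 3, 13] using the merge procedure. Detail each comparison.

Merging process:

Compare 1 vs 1: take 1 from left. Merged: [1]
Compare 4 vs 1: take 1 from right. Merged: [1, 1]
Compare 4 vs 3: take 3 from right. Merged: [1, 1, 3]
Compare 4 vs 13: take 4 from left. Merged: [1, 1, 3, 4]
Compare 12 vs 13: take 12 from left. Merged: [1, 1, 3, 4, 12]
Append remaining from right: [13]. Merged: [1, 1, 3, 4, 12, 13]

Final merged array: [1, 1, 3, 4, 12, 13]
Total comparisons: 5

The merged array is [1, 1, 3, 4, 12, 13], requiring 5 comparisons. The merge step runs in O(n) time where n is the total number of elements.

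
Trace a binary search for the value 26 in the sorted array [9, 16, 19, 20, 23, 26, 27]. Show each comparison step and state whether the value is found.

Binary search for 26 in [9, 16, 19, 20, 23, 26, 27]:

lo=0, hi=6, mid=3, arr[mid]=20 -> 20 < 26, search right half
lo=4, hi=6, mid=5, arr[mid]=26 -> Found target at index 5!

Binary search finds 26 at index 5 after 2 comparisons. The search repeatedly halves the search space by comparing with the middle element.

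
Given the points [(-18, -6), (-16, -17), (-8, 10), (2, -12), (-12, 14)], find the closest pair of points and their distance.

Computing all pairwise distances among 5 points:

d((-18, -6), (-16, -17)) = 11.1803
d((-18, -6), (-8, 10)) = 18.868
d((-18, -6), (2, -12)) = 20.8806
d((-18, -6), (-12, 14)) = 20.8806
d((-16, -17), (-8, 10)) = 28.1603
d((-16, -17), (2, -12)) = 18.6815
d((-16, -17), (-12, 14)) = 31.257
d((-8, 10), (2, -12)) = 24.1661
d((-8, 10), (-12, 14)) = 5.6569 <-- minimum
d((2, -12), (-12, 14)) = 29.5296

Closest pair: (-8, 10) and (-12, 14) with distance 5.6569

The closest pair is (-8, 10) and (-12, 14) with Euclidean distance 5.6569. For 5 points, brute-force pairwise comparison is shown above. For large n, the divide-and-conquer algorithm (sort by x, recurse on halves, check the dividing strip) achieves O(n log n).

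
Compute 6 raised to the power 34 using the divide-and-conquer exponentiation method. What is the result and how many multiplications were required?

Computing 6^34 by squaring (build up from 6^1; each line after the first costs one multiplication):

6^1 = 6
6^2 = (6^1)^2 = 6^2 = 36
6^4 = (6^2)^2 = 36^2 = 1296
6^8 = (6^4)^2 = 1296^2 = 1679616
6^16 = (6^8)^2 = 1679616^2 = 2821109907456
6^17 = 6 * 6^16 = 6 * 2821109907456 = 16926659444736
6^34 = (6^17)^2 = 16926659444736^2 = 286511799958070431838109696

Result: 286511799958070431838109696
Multiplications needed: 6 (6 lines after 6^1)

6^34 = 286511799958070431838109696. Using exponentiation by squaring, this requires 6 multiplications. The key idea: if the exponent is even, square the half-power; if odd, multiply by the base once.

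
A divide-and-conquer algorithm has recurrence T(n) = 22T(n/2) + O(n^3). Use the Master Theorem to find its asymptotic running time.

Master Theorem for T(n) = 22T(n/2) + O(n^3):

a = 22, b = 2, c = 3
log_b(a) = log_2(22) = 4.4594

Case 1: c = 3 < log_2(22) = 4.4594
T(n) = O(n^(log_2 22))

For T(n) = 22T(n/2) + O(n^3): log_2(22) = 4.4594. This is Case 1 of the Master Theorem (c < log_b(a), work dominated by leaves), giving O(n^(log_2 22)).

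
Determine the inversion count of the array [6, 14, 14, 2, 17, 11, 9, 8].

Finding inversions in [6, 14, 14, 2, 17, 11, 9, 8]:

(0, 3): arr[0]=6 > arr[3]=2
(1, 3): arr[1]=14 > arr[3]=2
(1, 5): arr[1]=14 > arr[5]=11
(1, 6): arr[1]=14 > arr[6]=9
(1, 7): arr[1]=14 > arr[7]=8
(2, 3): arr[2]=14 > arr[3]=2
(2, 5): arr[2]=14 > arr[5]=11
(2, 6): arr[2]=14 > arr[6]=9
(2, 7): arr[2]=14 > arr[7]=8
(4, 5): arr[4]=17 > arr[5]=11
(4, 6): arr[4]=17 > arr[6]=9
(4, 7): arr[4]=17 > arr[7]=8
(5, 6): arr[5]=11 > arr[6]=9
(5, 7): arr[5]=11 > arr[7]=8
(6, 7): arr[6]=9 > arr[7]=8

Total inversions: 15

The array has 15 inversion(s): (0,3), (1,3), (1,5), (1,6), (1,7), (2,3), (2,5), (2,6), (2,7), (4,5), (4,6), (4,7), (5,6), (5,7), (6,7). Each pair (i,j) satisfies i < j and arr[i] > arr[j].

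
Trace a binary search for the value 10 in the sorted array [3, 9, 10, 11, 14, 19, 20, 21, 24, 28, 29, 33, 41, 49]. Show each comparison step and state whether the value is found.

Binary search for 10 in [3, 9, 10, 11, 14, 19, 20, 21, 24, 28, 29, 33, 41, 49]:

lo=0, hi=13, mid=6, arr[mid]=20 -> 20 > 10, search left half
lo=0, hi=5, mid=2, arr[mid]=10 -> Found target at index 2!

Binary search finds 10 at index 2 after 2 comparisons. The search repeatedly halves the search space by comparing with the middle element.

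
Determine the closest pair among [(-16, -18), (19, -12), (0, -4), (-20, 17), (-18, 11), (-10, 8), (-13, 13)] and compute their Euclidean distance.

Computing all pairwise distances among 7 points:

d((-16, -18), (19, -12)) = 35.5106
d((-16, -18), (0, -4)) = 21.2603
d((-16, -18), (-20, 17)) = 35.2278
d((-16, -18), (-18, 11)) = 29.0689
d((-16, -18), (-10, 8)) = 26.6833
d((-16, -18), (-13, 13)) = 31.1448
d((19, -12), (0, -4)) = 20.6155
d((19, -12), (-20, 17)) = 48.6004
d((19, -12), (-18, 11)) = 43.566
d((19, -12), (-10, 8)) = 35.2278
d((19, -12), (-13, 13)) = 40.6079
d((0, -4), (-20, 17)) = 29.0
d((0, -4), (-18, 11)) = 23.4307
d((0, -4), (-10, 8)) = 15.6205
d((0, -4), (-13, 13)) = 21.4009
d((-20, 17), (-18, 11)) = 6.3246
d((-20, 17), (-10, 8)) = 13.4536
d((-20, 17), (-13, 13)) = 8.0623
d((-18, 11), (-10, 8)) = 8.544
d((-18, 11), (-13, 13)) = 5.3852 <-- minimum
d((-10, 8), (-13, 13)) = 5.831

Closest pair: (-18, 11) and (-13, 13) with distance 5.3852

The closest pair is (-18, 11) and (-13, 13) with Euclidean distance 5.3852. For 7 points, brute-force pairwise comparison is shown above. For large n, the divide-and-conquer algorithm (sort by x, recurse on halves, check the dividing strip) achieves O(n log n).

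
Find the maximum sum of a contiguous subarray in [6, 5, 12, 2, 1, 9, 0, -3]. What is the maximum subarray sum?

Using Kadane's algorithm on [6, 5, 12, 2, 1, 9, 0, -3]:

Scanning through the array:
Position 1 (value 5): max_ending_here = 11, max_so_far = 11
Position 2 (value 12): max_ending_here = 23, max_so_far = 23
Position 3 (value 2): max_ending_here = 25, max_so_far = 25
Position 4 (value 1): max_ending_here = 26, max_so_far = 26
Position 5 (value 9): max_ending_here = 35, max_so_far = 35
Position 6 (value 0): max_ending_here = 35, max_so_far = 35
Position 7 (value -3): max_ending_here = 32, max_so_far = 35

Maximum subarray: [6, 5, 12, 2, 1, 9]
Maximum sum: 35

The maximum subarray is [6, 5, 12, 2, 1, 9] with sum 35. This subarray runs from index 0 to index 5.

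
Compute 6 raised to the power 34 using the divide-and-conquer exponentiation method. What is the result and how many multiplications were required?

Computing 6^34 by squaring (build up from 6^1; each line after the first costs one multiplication):

6^1 = 6
6^2 = (6^1)^2 = 6^2 = 36
6^4 = (6^2)^2 = 36^2 = 1296
6^8 = (6^4)^2 = 1296^2 = 1679616
6^16 = (6^8)^2 = 1679616^2 = 2821109907456
6^17 = 6 * 6^16 = 6 * 2821109907456 = 16926659444736
6^34 = (6^17)^2 = 16926659444736^2 = 286511799958070431838109696

Result: 286511799958070431838109696
Multiplications needed: 6 (6 lines after 6^1)

6^34 = 286511799958070431838109696. Using exponentiation by squaring, this requires 6 multiplications. The key idea: if the exponent is even, square the half-power; if odd, multiply by the base once.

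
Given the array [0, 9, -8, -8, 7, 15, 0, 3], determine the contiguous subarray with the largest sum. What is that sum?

Using Kadane's algorithm on [0, 9, -8, -8, 7, 15, 0, 3]:

Scanning through the array:
Position 1 (value 9): max_ending_here = 9, max_so_far = 9
Position 2 (value -8): max_ending_here = 1, max_so_far = 9
Position 3 (value -8): max_ending_here = -7, max_so_far = 9
Position 4 (value 7): max_ending_here = 7, max_so_far = 9
Position 5 (value 15): max_ending_here = 22, max_so_far = 22
Position 6 (value 0): max_ending_here = 22, max_so_far = 22
Position 7 (value 3): max_ending_here = 25, max_so_far = 25

Maximum subarray: [7, 15, 0, 3]
Maximum sum: 25

The maximum subarray is [7, 15, 0, 3] with sum 25. This subarray runs from index 4 to index 7.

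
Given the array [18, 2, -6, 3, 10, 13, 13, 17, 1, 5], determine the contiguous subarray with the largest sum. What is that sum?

Using Kadane's algorithm on [18, 2, -6, 3, 10, 13, 13, 17, 1, 5]:

Scanning through the array:
Position 1 (value 2): max_ending_here = 20, max_so_far = 20
Position 2 (value -6): max_ending_here = 14, max_so_far = 20
Position 3 (value 3): max_ending_here = 17, max_so_far = 20
Position 4 (value 10): max_ending_here = 27, max_so_far = 27
Position 5 (value 13): max_ending_here = 40, max_so_far = 40
Position 6 (value 13): max_ending_here = 53, max_so_far = 53
Position 7 (value 17): max_ending_here = 70, max_so_far = 70
Position 8 (value 1): max_ending_here = 71, max_so_far = 71
Position 9 (value 5): max_ending_here = 76, max_so_far = 76

Maximum subarray: [18, 2, -6, 3, 10, 13, 13, 17, 1, 5]
Maximum sum: 76

The maximum subarray is [18, 2, -6, 3, 10, 13, 13, 17, 1, 5] with sum 76. This subarray runs from index 0 to index 9.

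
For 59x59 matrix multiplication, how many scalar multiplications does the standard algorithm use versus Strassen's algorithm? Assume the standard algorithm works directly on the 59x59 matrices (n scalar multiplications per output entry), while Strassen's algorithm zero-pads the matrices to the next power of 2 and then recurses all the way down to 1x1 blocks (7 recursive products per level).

Matrix multiplication for 59x59 matrices:

Strassen's algorithm requires power-of-2 dimensions. Pad 59x59 to 64x64 (next power of 2).

Standard algorithm: 59^3 = 205379 multiplications
Strassen's algorithm: 7^(log2(64)) = 7^6 = 117649 multiplications
Savings: 205379 - 117649 = 87730 multiplications

Standard: 205379 multiplications (59^3). Strassen: 117649 multiplications (7^6, after padding to 64x64). Strassen reduces 8 recursive multiplications to 7 at each level.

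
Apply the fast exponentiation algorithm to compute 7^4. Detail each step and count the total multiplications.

Computing 7^4 by squaring (build up from 7^1; each line after the first costs one multiplication):

7^1 = 7
7^2 = (7^1)^2 = 7^2 = 49
7^4 = (7^2)^2 = 49^2 = 2401

Result: 2401
Multiplications needed: 2 (2 lines after 7^1)

7^4 = 2401. Using exponentiation by squaring, this requires 2 multiplications. The key idea: if the exponent is even, square the half-power; if odd, multiply by the base once.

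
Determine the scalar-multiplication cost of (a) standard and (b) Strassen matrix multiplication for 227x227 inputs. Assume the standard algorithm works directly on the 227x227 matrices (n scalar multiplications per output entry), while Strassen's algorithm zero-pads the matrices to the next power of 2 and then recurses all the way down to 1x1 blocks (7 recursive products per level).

Matrix multiplication for 227x227 matrices:

Strassen's algorithm requires power-of-2 dimensions. Pad 227x227 to 256x256 (next power of 2).

Standard algorithm: 227^3 = 11697083 multiplications
Strassen's algorithm: 7^(log2(256)) = 7^8 = 5764801 multiplications
Savings: 11697083 - 5764801 = 5932282 multiplications

Standard: 11697083 multiplications (227^3). Strassen: 5764801 multiplications (7^8, after padding to 256x256). Strassen reduces 8 recursive multiplications to 7 at each level.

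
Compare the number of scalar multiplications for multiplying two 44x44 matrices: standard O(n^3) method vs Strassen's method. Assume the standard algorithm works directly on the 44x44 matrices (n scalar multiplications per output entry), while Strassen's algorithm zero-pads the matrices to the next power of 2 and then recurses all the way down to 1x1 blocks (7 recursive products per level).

Matrix multiplication for 44x44 matrices:

Strassen's algorithm requires power-of-2 dimensions. Pad 44x44 to 64x64 (next power of 2).

Standard algorithm: 44^3 = 85184 multiplications
Strassen's algorithm: 7^(log2(64)) = 7^6 = 117649 multiplications
Difference: 85184 - 117649 = -32465 (Strassen uses MORE here due to padding overhead — for small or just-over-power-of-2 n, padding can outweigh the per-level savings)

Standard: 85184 multiplications (44^3). Strassen: 117649 multiplications (7^6, after padding to 64x64). Strassen reduces 8 recursive multiplications to 7 at each level.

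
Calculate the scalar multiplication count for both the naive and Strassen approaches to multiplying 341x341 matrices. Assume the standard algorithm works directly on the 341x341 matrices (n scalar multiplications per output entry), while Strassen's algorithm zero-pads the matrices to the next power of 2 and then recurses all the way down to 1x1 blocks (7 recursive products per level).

Matrix multiplication for 341x341 matrices:

Strassen's algorithm requires power-of-2 dimensions. Pad 341x341 to 512x512 (next power of 2).

Standard algorithm: 341^3 = 39651821 multiplications
Strassen's algorithm: 7^(log2(512)) = 7^9 = 40353607 multiplications
Difference: 39651821 - 40353607 = -701786 (Strassen uses MORE here due to padding overhead — for small or just-over-power-of-2 n, padding can outweigh the per-level savings)

Standard: 39651821 multiplications (341^3). Strassen: 40353607 multiplications (7^9, after padding to 512x512). Strassen reduces 8 recursive multiplications to 7 at each level.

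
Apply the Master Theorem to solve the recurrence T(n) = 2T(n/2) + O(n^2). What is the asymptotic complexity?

Master Theorem for T(n) = 2T(n/2) + O(n^2):

a = 2, b = 2, c = 2
log_b(a) = log_2(2) = 1.0000

Case 3: c = 2 > log_2(2) = 1.0000
T(n) = O(n^2) = O(n^2)

For T(n) = 2T(n/2) + O(n^2): log_2(2) = 1.0000. This is Case 3 of the Master Theorem (c > log_b(a), work dominated by root), giving O(n^2).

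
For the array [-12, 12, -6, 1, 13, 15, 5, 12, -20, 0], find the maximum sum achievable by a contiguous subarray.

Using Kadane's algorithm on [-12, 12, -6, 1, 13, 15, 5, 12, -20, 0]:

Scanning through the array:
Position 1 (value 12): max_ending_here = 12, max_so_far = 12
Position 2 (value -6): max_ending_here = 6, max_so_far = 12
Position 3 (value 1): max_ending_here = 7, max_so_far = 12
Position 4 (value 13): max_ending_here = 20, max_so_far = 20
Position 5 (value 15): max_ending_here = 35, max_so_far = 35
Position 6 (value 5): max_ending_here = 40, max_so_far = 40
Position 7 (value 12): max_ending_here = 52, max_so_far = 52
Position 8 (value -20): max_ending_here = 32, max_so_far = 52
Position 9 (value 0): max_ending_here = 32, max_so_far = 52

Maximum subarray: [12, -6, 1, 13, 15, 5, 12]
Maximum sum: 52

The maximum subarray is [12, -6, 1, 13, 15, 5, 12] with sum 52. This subarray runs from index 1 to index 7.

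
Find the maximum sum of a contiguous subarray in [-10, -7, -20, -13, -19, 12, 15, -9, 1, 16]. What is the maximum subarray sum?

Using Kadane's algorithm on [-10, -7, -20, -13, -19, 12, 15, -9, 1, 16]:

Scanning through the array:
Position 1 (value -7): max_ending_here = -7, max_so_far = -7
Position 2 (value -20): max_ending_here = -20, max_so_far = -7
Position 3 (value -13): max_ending_here = -13, max_so_far = -7
Position 4 (value -19): max_ending_here = -19, max_so_far = -7
Position 5 (value 12): max_ending_here = 12, max_so_far = 12
Position 6 (value 15): max_ending_here = 27, max_so_far = 27
Position 7 (value -9): max_ending_here = 18, max_so_far = 27
Position 8 (value 1): max_ending_here = 19, max_so_far = 27
Position 9 (value 16): max_ending_here = 35, max_so_far = 35

Maximum subarray: [12, 15, -9, 1, 16]
Maximum sum: 35

The maximum subarray is [12, 15, -9, 1, 16] with sum 35. This subarray runs from index 5 to index 9.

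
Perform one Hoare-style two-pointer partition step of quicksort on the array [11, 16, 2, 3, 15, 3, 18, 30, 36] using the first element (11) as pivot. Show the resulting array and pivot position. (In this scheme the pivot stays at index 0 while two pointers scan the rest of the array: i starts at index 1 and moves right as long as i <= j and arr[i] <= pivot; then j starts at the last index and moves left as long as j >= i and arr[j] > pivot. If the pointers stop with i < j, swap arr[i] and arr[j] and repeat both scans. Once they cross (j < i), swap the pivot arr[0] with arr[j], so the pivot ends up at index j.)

Hoare-style two-pointer partition with pivot = 11:

Initial array: [11, 16, 2, 3, 15, 3, 18, 30, 36]

Pointers start at i = 1, j = 8.
i stops at index 1 (arr[1]=16 > 11), j stops at index 5 (arr[5]=3 <= 11): swap arr[1] and arr[5], array becomes [11, 3, 2, 3, 15, 16, 18, 30, 36]
i ends at 4, j ends at 3: the pointers have crossed (j < i), so scanning stops.

Swap pivot arr[0] with arr[3] to place pivot at position 3: [3, 3, 2, 11, 15, 16, 18, 30, 36]
Pivot position: 3

After partitioning with pivot 11, the array becomes [3, 3, 2, 11, 15, 16, 18, 30, 36]. The pivot is placed at index 3. All elements to the left of the pivot are <= 11, and all elements to the right are > 11.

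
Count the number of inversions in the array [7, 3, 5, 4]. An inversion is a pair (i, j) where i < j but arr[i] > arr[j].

Finding inversions in [7, 3, 5, 4]:

(0, 1): arr[0]=7 > arr[1]=3
(0, 2): arr[0]=7 > arr[2]=5
(0, 3): arr[0]=7 > arr[3]=4
(2, 3): arr[2]=5 > arr[3]=4

Total inversions: 4

The array has 4 inversion(s): (0,1), (0,2), (0,3), (2,3). Each pair (i,j) satisfies i < j and arr[i] > arr[j].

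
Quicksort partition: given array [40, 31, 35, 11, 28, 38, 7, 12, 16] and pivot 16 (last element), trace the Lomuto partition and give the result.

Lomuto partition with pivot = 16:

Initial array: [40, 31, 35, 11, 28, 38, 7, 12, 16]

arr[0]=40 > 16: no swap
arr[1]=31 > 16: no swap
arr[2]=35 > 16: no swap
arr[3]=11 <= 16: swap with position 0, array becomes [11, 31, 35, 40, 28, 38, 7, 12, 16]
arr[4]=28 > 16: no swap
arr[5]=38 > 16: no swap
arr[6]=7 <= 16: swap with position 1, array becomes [11, 7, 35, 40, 28, 38, 31, 12, 16]
arr[7]=12 <= 16: swap with position 2, array becomes [11, 7, 12, 40, 28, 38, 31, 35, 16]

Place pivot at position 3: [11, 7, 12, 16, 28, 38, 31, 35, 40]
Pivot position: 3

After partitioning with pivot 16, the array becomes [11, 7, 12, 16, 28, 38, 31, 35, 40]. The pivot is placed at index 3. All elements to the left of the pivot are <= 16, and all elements to the right are > 16.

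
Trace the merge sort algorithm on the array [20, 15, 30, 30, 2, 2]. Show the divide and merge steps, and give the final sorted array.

Merge sort trace:

Split: [20, 15, 30, 30, 2, 2] -> [20, 15, 30] and [30, 2, 2]
  Split: [20, 15, 30] -> [20] and [15, 30]
    Split: [15, 30] -> [15] and [30]
    Merge: [15] + [30] -> [15, 30]
  Merge: [20] + [15, 30] -> [15, 20, 30]
  Split: [30, 2, 2] -> [30] and [2, 2]
    Split: [2, 2] -> [2] and [2]
    Merge: [2] + [2] -> [2, 2]
  Merge: [30] + [2, 2] -> [2, 2, 30]
Merge: [15, 20, 30] + [2, 2, 30] -> [2, 2, 15, 20, 30, 30]

Final sorted array: [2, 2, 15, 20, 30, 30]

The merge sort proceeds by recursively splitting the array and merging sorted halves.
After all merges, the sorted array is [2, 2, 15, 20, 30, 30].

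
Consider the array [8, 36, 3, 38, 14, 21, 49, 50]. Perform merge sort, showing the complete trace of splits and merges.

Merge sort trace:

Split: [8, 36, 3, 38, 14, 21, 49, 50] -> [8, 36, 3, 38] and [14, 21, 49, 50]
  Split: [8, 36, 3, 38] -> [8, 36] and [3, 38]
    Split: [8, 36] -> [8] and [36]
    Merge: [8] + [36] -> [8, 36]
    Split: [3, 38] -> [3] and [38]
    Merge: [3] + [38] -> [3, 38]
  Merge: [8, 36] + [3, 38] -> [3, 8, 36, 38]
  Split: [14, 21, 49, 50] -> [14, 21] and [49, 50]
    Split: [14, 21] -> [14] and [21]
    Merge: [14] + [21] -> [14, 21]
    Split: [49, 50] -> [49] and [50]
    Merge: [49] + [50] -> [49, 50]
  Merge: [14, 21] + [49, 50] -> [14, 21, 49, 50]
Merge: [3, 8, 36, 38] + [14, 21, 49, 50] -> [3, 8, 14, 21, 36, 38, 49, 50]

Final sorted array: [3, 8, 14, 21, 36, 38, 49, 50]

The merge sort proceeds by recursively splitting the array and merging sorted halves.
After all merges, the sorted array is [3, 8, 14, 21, 36, 38, 49, 50].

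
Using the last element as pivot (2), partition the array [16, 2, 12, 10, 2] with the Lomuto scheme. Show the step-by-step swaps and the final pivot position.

Lomuto partition with pivot = 2:

Initial array: [16, 2, 12, 10, 2]

arr[0]=16 > 2: no swap
arr[1]=2 <= 2: swap with position 0, array becomes [2, 16, 12, 10, 2]
arr[2]=12 > 2: no swap
arr[3]=10 > 2: no swap

Place pivot at position 1: [2, 2, 12, 10, 16]
Pivot position: 1

After partitioning with pivot 2, the array becomes [2, 2, 12, 10, 16]. The pivot is placed at index 1. All elements to the left of the pivot are <= 2, and all elements to the right are > 2.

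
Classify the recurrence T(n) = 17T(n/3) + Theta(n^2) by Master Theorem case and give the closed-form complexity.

Master Theorem for T(n) = 17T(n/3) + O(n^2):

a = 17, b = 3, c = 2
log_b(a) = log_3(17) = 2.5789

Case 1: c = 2 < log_3(17) = 2.5789
T(n) = O(n^(log_3 17))

For T(n) = 17T(n/3) + O(n^2): log_3(17) = 2.5789. This is Case 1 of the Master Theorem (c < log_b(a), work dominated by leaves), giving O(n^(log_3 17)).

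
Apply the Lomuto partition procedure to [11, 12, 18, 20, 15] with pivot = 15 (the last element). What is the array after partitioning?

Lomuto partition with pivot = 15:

Initial array: [11, 12, 18, 20, 15]

arr[0]=11 <= 15: swap with position 0, array becomes [11, 12, 18, 20, 15]
arr[1]=12 <= 15: swap with position 1, array becomes [11, 12, 18, 20, 15]
arr[2]=18 > 15: no swap
arr[3]=20 > 15: no swap

Place pivot at position 2: [11, 12, 15, 20, 18]
Pivot position: 2

After partitioning with pivot 15, the array becomes [11, 12, 15, 20, 18]. The pivot is placed at index 2. All elements to the left of the pivot are <= 15, and all elements to the right are > 15.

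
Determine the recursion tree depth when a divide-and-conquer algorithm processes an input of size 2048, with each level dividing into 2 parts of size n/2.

For divide and conquer with division factor 2:

Problem sizes at each level:
Level 0: 2048
Level 1: 1024
Level 2: 512
Level 3: 256
Level 4: 128
Level 5: 64
Level 6: 32
Level 7: 16
Level 8: 8
Level 9: 4
Level 10: 2
Level 11: 1

The root is level 0 and the size-1 base case is level 11 (the tree spans levels 0 through 11, i.e. 12 levels counting the root), so the depth is the number of divisions: log_2(2048) = 11

The recursion tree depth is log_2(2048) = 11. At each level, the problem size is divided by 2, so it takes 11 divisions to reduce to a base case of size 1. The algorithm makes 2 recursive calls at each level.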